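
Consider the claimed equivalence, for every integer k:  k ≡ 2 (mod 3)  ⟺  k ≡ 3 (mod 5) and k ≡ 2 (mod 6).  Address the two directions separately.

Forward direction. This fails: k = 2 gives 2 ≡ 2 (mod 3) but 2 ≡ 2 (mod 5), so the conjunction on the right does not hold.

Converse. If k ≡ 3 (mod 5) and k ≡ 2 (mod 6), then by the Chinese remainder theorem k ≡ 8 (mod 30). Since 8 ≡ 2 (mod 3) and 3 ∣ 30, we get k ≡ 2 (mod 3).

Only the reverse direction holds.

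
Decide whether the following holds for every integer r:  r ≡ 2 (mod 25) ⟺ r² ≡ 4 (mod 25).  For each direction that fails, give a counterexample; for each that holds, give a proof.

Not equivalent: only (⇒) holds.

(⇒) Suppose r ≡ 2 (mod 25). Write r = 25j + 2. Then (25j + 2)² = 625j² + 100j + 4 = 25(25j² + 4j) + 4, so r² ≡ 4 (mod 25).

(⇐) This fails: take r = 23. Then 23² = 529 ≡ 4 (mod 25), yet 23 ≡ 23 (mod 25), not 2.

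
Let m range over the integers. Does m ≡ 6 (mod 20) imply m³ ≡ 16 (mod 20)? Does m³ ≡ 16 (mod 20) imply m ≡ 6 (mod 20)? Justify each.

[⇒] Suppose m ≡ 6 (mod 20). Write m = 20j + 6. Then (20j + 6)³ = 8000j³ + 7200j² + 2160j + 216 = 20(400j³ + 360j² + 108j + 10) + 16, so m³ ≡ 16 (mod 20).

[⇐] This fails: take m = 16. Then 16³ = 4096 ≡ 16 (mod 20), yet 16 ≡ 16 (mod 20), not 6.

Not equivalent: only (⇒) holds.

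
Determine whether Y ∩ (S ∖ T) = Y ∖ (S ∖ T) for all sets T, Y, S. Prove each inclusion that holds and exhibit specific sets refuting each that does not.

Neither inclusion holds.

(⊆) This inclusion fails. Take T = ∅, Y = {1}, S = {1}; then 1 ∈ Y ∩ (S ∖ T) but 1 ∉ Y ∖ (S ∖ T).

(⊇) This inclusion fails. Take T = ∅, Y = {1}, S = ∅; then 1 ∈ Y ∖ (S ∖ T) but 1 ∉ Y ∩ (S ∖ T).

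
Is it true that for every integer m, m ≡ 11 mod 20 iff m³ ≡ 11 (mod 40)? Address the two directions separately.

(⟹) This fails: take m = 31. Then 31 ≡ 11 (mod 20), but 31³ = 29791 ≡ 31 (mod 40), not 11.

(⟸) Conversely, the residues r modulo 40 with r³ ≡ 11 (mod 40) are exactly {11}, and each is ≡ 11 (mod 20).

Only the reverse direction holds.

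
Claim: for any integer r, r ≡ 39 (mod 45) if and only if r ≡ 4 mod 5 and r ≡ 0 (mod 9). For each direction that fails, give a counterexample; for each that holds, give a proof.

Forward direction. This fails: r = 39 gives 39 ≡ 39 (mod 45) but 39 ≡ 3 (mod 9), so the conjunction on the right does not hold.

Converse. This fails: r = 9 satisfies both congruences on the right (9 ≡ 4 mod 5 and 9 ≡ 0 mod 9) yet 9 ≡ 9 (mod 45), not 39.

Both directions fail.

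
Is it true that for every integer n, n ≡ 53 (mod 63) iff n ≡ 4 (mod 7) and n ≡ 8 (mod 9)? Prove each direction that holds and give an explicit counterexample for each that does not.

(⟹) Suppose n ≡ 53 (mod 63); write n = 63j + 53. Since 7 ∣ 63, reducing mod 7 gives n ≡ 53 ≡ 4 (mod 7); since 9 ∣ 63, reducing mod 9 gives n ≡ 53 ≡ 8 (mod 9).

(⟸) Conversely, if n ≡ 4 (mod 7) and n ≡ 8 (mod 9), then by the Chinese remainder theorem n ≡ 53 (mod 63). This is exactly n ≡ 53 (mod 63).

The biconditional holds.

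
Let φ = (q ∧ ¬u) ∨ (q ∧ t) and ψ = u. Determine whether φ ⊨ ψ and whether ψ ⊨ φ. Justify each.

(⇒) fails and (⇐) fails.

[⇒] This fails. Under q = T, u = F, t = F, the left side is true but the right side is false.

[⇐] This fails. Under q = F, u = T, t = F, the left side is false but the right side is true.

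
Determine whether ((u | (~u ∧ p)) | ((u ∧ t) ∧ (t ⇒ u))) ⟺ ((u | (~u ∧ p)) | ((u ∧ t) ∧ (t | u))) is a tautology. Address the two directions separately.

Both directions hold.

[⇒] Assume the antecedent. If p is true, the consequent reduces to true regardless of the other variables. If p is false, the antecedent forces (p = F, u = T, t = F) or (p = F, u = T, t = T), and the consequent holds there. Either way the consequent holds.

[⇐] Assume the antecedent. If p is true, the consequent reduces to true regardless of the other variables. If p is false, the antecedent forces (p = F, u = T, t = F) or (p = F, u = T, t = T), and the consequent holds there. Either way the consequent holds.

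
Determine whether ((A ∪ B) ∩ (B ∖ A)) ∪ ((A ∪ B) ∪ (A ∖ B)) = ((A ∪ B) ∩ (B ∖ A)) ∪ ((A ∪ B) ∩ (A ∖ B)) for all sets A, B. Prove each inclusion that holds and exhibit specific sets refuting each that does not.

(⊆) fails; (⊇) holds.

Reverse inclusion. Let x ∈ ((A ∪ B) ∩ (B ∖ A)) ∪ ((A ∪ B) ∩ (A ∖ B)). Then either x ∈ A and x ∉ B; or x ∈ B and x ∉ A. In each case x ∈ ((A ∪ B) ∩ (B ∖ A)) ∪ ((A ∪ B) ∪ (A ∖ B)), so ((A ∪ B) ∩ (B ∖ A)) ∪ ((A ∪ B) ∩ (A ∖ B)) ⊆ ((A ∪ B) ∩ (B ∖ A)) ∪ ((A ∪ B) ∪ (A ∖ B)).

Forward inclusion. This inclusion fails. Take A = {1}, B = {1}; then 1 ∈ ((A ∪ B) ∩ (B ∖ A)) ∪ ((A ∪ B) ∪ (A ∖ B)) but 1 ∉ ((A ∪ B) ∩ (B ∖ A)) ∪ ((A ∪ B) ∩ (A ∖ B)).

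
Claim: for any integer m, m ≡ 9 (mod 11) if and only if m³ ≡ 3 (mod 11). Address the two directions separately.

(⟹) Suppose m ≡ 9 (mod 11). Write m = 11j + 9. Then (11j + 9)³ = 1331j³ + 3267j² + 2673j + 729 = 11(121j³ + 297j² + 243j + 66) + 3, so m³ ≡ 3 (mod 11).

(⟸) Conversely, suppose m³ ≡ 3 (mod 11). The only residue r in {0, …, 10} with r³ ≡ 3 (mod 11) is r = 9, so m ≡ 9 (mod 11).

Equivalent; both directions hold.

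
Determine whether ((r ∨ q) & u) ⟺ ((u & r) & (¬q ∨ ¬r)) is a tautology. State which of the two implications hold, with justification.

Only the reverse direction holds.

(⟹) This fails. Under q = T, r = F, u = T, the left side is true but the right side is false.

(⟸) Assume the antecedent. If q is true, the antecedent cannot hold. If q is false, the antecedent forces (q = F, r = T, u = T), and (r ∨ q) & u holds there. Either way (r ∨ q) & u holds.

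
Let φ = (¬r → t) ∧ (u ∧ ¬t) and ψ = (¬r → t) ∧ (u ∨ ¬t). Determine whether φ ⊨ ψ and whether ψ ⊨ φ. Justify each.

Only the forward implication holds.

[⇒] Assume the antecedent. If u is true, the antecedent forces (u = T, r = T, t = F), and (¬r → t) ∧ (u ∨ ¬t) holds there. If u is false, the antecedent cannot hold. Either way (¬r → t) ∧ (u ∨ ¬t) holds.

[⇐] This fails. Under u = F, r = T, t = F, the left side is false but the right side is true.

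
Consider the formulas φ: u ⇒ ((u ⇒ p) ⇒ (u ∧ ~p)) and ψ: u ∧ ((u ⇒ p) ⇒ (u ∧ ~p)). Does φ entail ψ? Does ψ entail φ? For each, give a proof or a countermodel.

(⇒) This fails. Under u = F, p = F, the left side is true but the right side is false.

(⇐) Assume the antecedent. If u is true, the antecedent forces (u = T, p = F), and u ⇒ ((u ⇒ p) ⇒ (u ∧ ~p)) holds there. If u is false, the antecedent cannot hold. Either way u ⇒ ((u ⇒ p) ⇒ (u ∧ ~p)) holds.

Only the converse holds.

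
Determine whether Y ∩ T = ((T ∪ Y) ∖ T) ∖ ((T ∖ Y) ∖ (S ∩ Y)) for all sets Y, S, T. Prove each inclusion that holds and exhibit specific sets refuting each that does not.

Forward inclusion. This inclusion fails. Take Y = {1}, S = ∅, T = {1}; then 1 ∈ Y ∩ T but 1 ∉ ((T ∪ Y) ∖ T) ∖ ((T ∖ Y) ∖ (S ∩ Y)).

Reverse inclusion. This inclusion fails. Take Y = {1}, S = ∅, T = ∅; then 1 ∈ ((T ∪ Y) ∖ T) ∖ ((T ∖ Y) ∖ (S ∩ Y)) but 1 ∉ Y ∩ T.

Both inclusions fail.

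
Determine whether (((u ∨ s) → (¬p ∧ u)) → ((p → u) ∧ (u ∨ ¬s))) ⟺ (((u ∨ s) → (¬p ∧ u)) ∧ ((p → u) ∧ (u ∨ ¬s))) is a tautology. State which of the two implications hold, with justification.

Only the converse holds.

(⟹) This fails. Under u = F, s = T, p = F, the left side is true but the right side is false.

(⟸) Assume the antecedent. If u is true, the consequent reduces to true regardless of the other variables. If u is false, the antecedent forces (u = F, s = F, p = F), and the consequent holds there. Either way the consequent holds.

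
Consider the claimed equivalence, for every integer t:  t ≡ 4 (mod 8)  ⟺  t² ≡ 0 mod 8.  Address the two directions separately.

[⇒] Suppose t ≡ 4 (mod 8). Write t = 8j + 4. Then (8j + 4)² = 64j² + 64j + 16 = 8(8j² + 8j + 2) + 0, so t² ≡ 0 (mod 8).

[⇐] This fails: take t = 0. Then 0² = 0 ≡ 0 (mod 8), yet 0 ≡ 0 (mod 8), not 4.

The forward direction holds; the converse fails.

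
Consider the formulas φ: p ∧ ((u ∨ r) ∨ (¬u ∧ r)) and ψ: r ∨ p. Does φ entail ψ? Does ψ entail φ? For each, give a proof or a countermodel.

Converse. This fails. Under p = T, u = F, r = F, the left side is false but the right side is true.

Forward direction. Assume the antecedent. If p is true, r ∨ p reduces to true regardless of the other variables. If p is false, the antecedent cannot hold. Either way r ∨ p holds.

The forward direction holds; the converse fails.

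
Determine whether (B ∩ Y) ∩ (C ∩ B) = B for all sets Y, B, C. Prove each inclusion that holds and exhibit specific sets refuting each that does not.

Reverse inclusion. This inclusion fails. Take Y = ∅, B = {1}, C = ∅; then 1 ∈ B but 1 ∉ (B ∩ Y) ∩ (C ∩ B).

Forward inclusion. Let x ∈ (B ∩ Y) ∩ (C ∩ B). Then x ∈ Y ∩ B ∩ C, from which x ∈ B.

(⊆) holds; (⊇) fails.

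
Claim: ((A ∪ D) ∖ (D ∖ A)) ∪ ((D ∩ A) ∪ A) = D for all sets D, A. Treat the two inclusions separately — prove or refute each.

Neither inclusion holds.

(⟹) This inclusion fails. Take D = ∅, A = {1}; then 1 ∈ ((A ∪ D) ∖ (D ∖ A)) ∪ ((D ∩ A) ∪ A) but 1 ∉ D.

(⟸) This inclusion fails. Take D = {1}, A = ∅; then 1 ∈ D but 1 ∉ ((A ∪ D) ∖ (D ∖ A)) ∪ ((D ∩ A) ∪ A).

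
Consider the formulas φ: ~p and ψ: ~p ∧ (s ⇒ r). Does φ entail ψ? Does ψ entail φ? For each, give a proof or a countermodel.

[⇒] This fails. Under p = F, s = T, r = F, the left side is true but the right side is false.

[⇐] Assume the antecedent. If p is true, the antecedent cannot hold. If p is false, ~p reduces to true regardless of the other variables. Either way ~p holds.

The forward direction fails; the converse holds.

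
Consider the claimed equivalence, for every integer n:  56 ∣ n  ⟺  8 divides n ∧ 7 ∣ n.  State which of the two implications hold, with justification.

Both implications hold.

Forward direction. If 56 ∣ n, write n = 56q. Since 56 = 7·8, n = 8·(7q), so 8 ∣ n; and since 56 = 8·7, n = 7·(8q), so 7 ∣ n.

Converse. Suppose 8 ∣ n and 7 ∣ n. Any common multiple of 8 and 7 is a multiple of their lcm; here gcd(8, 7) = 1, so lcm(8, 7) = 8·7 = 56, so 56 ∣ n.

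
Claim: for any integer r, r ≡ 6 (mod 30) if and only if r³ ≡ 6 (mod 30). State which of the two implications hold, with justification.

Forward direction. Suppose r ≡ 6 (mod 30). Write r = 30j + 6. Then (30j + 6)³ = 27000j³ + 16200j² + 3240j + 216 = 30(900j³ + 540j² + 108j + 7) + 6, so r³ ≡ 6 (mod 30).

Converse. Suppose r³ ≡ 6 (mod 30). The only residue r in {0, …, 29} with r³ ≡ 6 (mod 30) is r = 6, so r ≡ 6 (mod 30).

Both directions hold.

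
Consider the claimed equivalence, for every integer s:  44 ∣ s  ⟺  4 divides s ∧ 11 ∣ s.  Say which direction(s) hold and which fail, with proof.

The biconditional holds.

Converse. Suppose 4 ∣ s and 11 ∣ s. Any common multiple of 4 and 11 is a multiple of their lcm; here gcd(4, 11) = 1, so lcm(4, 11) = 4·11 = 44, so 44 ∣ s.

Forward direction. If 44 ∣ s, write s = 44q. Since 44 = 11·4, s = 4·(11q), so 4 ∣ s; and since 44 = 4·11, s = 11·(4q), so 11 ∣ s.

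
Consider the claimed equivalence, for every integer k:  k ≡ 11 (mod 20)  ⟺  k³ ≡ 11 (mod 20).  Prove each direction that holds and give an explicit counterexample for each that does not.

Equivalent; both directions hold.

(⇒) Suppose k ≡ 11 (mod 20). Write k = 20j + 11. Then (20j + 11)³ = 8000j³ + 13200j² + 7260j + 1331 = 20(400j³ + 660j² + 363j + 66) + 11, so k³ ≡ 11 (mod 20).

(⇐) Conversely, suppose k³ ≡ 11 (mod 20). The only residue r in {0, …, 19} with r³ ≡ 11 (mod 20) is r = 11, so k ≡ 11 (mod 20).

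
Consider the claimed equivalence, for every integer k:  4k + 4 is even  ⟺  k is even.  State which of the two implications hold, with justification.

Only the converse holds.

Converse. Suppose k is even. Since 4 is even, 4k is even for every k, so 4k + 4 has the same parity as 4, which is even. Hence 4k + 4 is even.

Forward direction. This fails: take k = 1. Then 4k + 4 = 8, which is even, yet k = 1 is odd, not even.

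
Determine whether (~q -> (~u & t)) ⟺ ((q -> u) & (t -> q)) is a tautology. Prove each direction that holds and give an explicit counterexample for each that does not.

Both directions fail.

(⟹) This fails. Under u = F, t = T, q = F, the left side is true but the right side is false.

(⟸) This fails. Under u = F, t = F, q = F, the left side is false but the right side is true.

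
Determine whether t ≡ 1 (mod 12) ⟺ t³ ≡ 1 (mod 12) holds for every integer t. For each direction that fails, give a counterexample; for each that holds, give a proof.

[⇒] Suppose t ≡ 1 (mod 12). Write t = 12j + 1. Then (12j + 1)³ = 1728j³ + 432j² + 36j + 1 = 12(144j³ + 36j² + 3j) + 1, so t³ ≡ 1 (mod 12).

[⇐] For the converse, argue contrapositively. If t ≢ 1 (mod 12), then t is congruent to one of 0, 2, 3, 4, 5, 6, 7, 8, 9, 10, 11 modulo 12, and these give t³ ≡ 0, 8, 3, 4, 5, 0, 7, 8, 9, 4, 11 respectively — never 1.

The biconditional holds.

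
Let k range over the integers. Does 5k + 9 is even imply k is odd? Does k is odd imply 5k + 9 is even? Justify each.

Both directions hold.

(→) Suppose 5k + 9 is even. Since 5 is odd, 5k and k have the same parity, so 5k + 9 ≡ k + 9 (mod 2). As 9 is odd, 5k + 9 is even exactly when k is odd. Thus k is odd.

(←) Conversely, suppose k is odd; write k = 2j + 1. Then 5k + 9 = 5·(2j + 1) + 9 = 2·5j + 14, which is even.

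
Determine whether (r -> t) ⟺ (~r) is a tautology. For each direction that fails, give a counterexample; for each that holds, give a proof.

Only the converse holds.

[⇐] Assume the antecedent. If r is true, the antecedent cannot hold. If r is false, r -> t reduces to true regardless of the other variables. Either way r -> t holds.

[⇒] This fails. Under r = T, t = T, the left side is true but the right side is false.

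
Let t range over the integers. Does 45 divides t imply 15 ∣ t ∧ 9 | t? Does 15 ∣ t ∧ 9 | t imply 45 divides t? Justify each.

(⟹) If 45 ∣ t, write t = 45q. Since 45 = 3·15, t = 15·(3q), so 15 ∣ t; and since 45 = 5·9, t = 9·(5q), so 9 ∣ t.

(⟸) Suppose 15 ∣ t and 9 ∣ t. Any common multiple of 15 and 9 is a multiple of their lcm; here lcm(15, 9) = 15·9/gcd(15, 9) = 135/3 = 45, so 45 ∣ t.

The biconditional holds.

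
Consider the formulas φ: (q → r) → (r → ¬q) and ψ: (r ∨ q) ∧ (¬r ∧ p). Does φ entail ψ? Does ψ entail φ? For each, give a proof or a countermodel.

(⇒) fails; (⇐) holds.

(⇒) This fails. Under r = F, p = F, q = F, the left side is true but the right side is false.

(⇐) Assume the antecedent. If r is true, the antecedent cannot hold. If r is false, (q → r) → (r → ¬q) reduces to true regardless of the other variables. Either way (q → r) → (r → ¬q) holds.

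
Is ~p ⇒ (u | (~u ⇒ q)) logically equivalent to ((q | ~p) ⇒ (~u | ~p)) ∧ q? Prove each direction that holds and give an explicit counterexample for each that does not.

The forward direction fails; the converse holds.

(→) This fails. Under q = F, u = T, p = F, the left side is true but the right side is false.

(←) Assume the antecedent. If q is true, ~p ⇒ (u | (~u ⇒ q)) reduces to true regardless of the other variables. If q is false, the antecedent cannot hold. Either way ~p ⇒ (u | (~u ⇒ q)) holds.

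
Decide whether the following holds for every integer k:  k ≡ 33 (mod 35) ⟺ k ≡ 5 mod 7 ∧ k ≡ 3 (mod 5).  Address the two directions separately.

The biconditional holds.

[⇒] Suppose k ≡ 33 (mod 35); write k = 35j + 33. Since 7 ∣ 35, reducing mod 7 gives k ≡ 33 ≡ 5 (mod 7); since 5 ∣ 35, reducing mod 5 gives k ≡ 33 ≡ 3 (mod 5).

[⇐] Conversely, if k ≡ 5 (mod 7) and k ≡ 3 (mod 5), then by the Chinese remainder theorem k ≡ 33 (mod 35). This is exactly k ≡ 33 (mod 35).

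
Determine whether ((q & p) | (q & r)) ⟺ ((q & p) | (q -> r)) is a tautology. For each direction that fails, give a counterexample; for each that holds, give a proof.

(⇒) holds; (⇐) fails.

(→) Assume the antecedent. If p is true, (q & p) | (q -> r) reduces to true regardless of the other variables. If p is false, the antecedent forces (q = T, p = F, r = T), and (q & p) | (q -> r) holds there. Either way (q & p) | (q -> r) holds.

(←) This fails. Under q = F, p = F, r = F, the left side is false but the right side is true.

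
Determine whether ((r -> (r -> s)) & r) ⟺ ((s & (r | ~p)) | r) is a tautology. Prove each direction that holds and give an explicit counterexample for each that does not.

Only the forward implication holds.

(→) Assume the antecedent. If p is true, the antecedent forces (p = T, s = T, r = T), and (s & (r | ~p)) | r holds there. If p is false, the antecedent forces (p = F, s = T, r = T), and (s & (r | ~p)) | r holds there. Either way (s & (r | ~p)) | r holds.

(←) This fails. Under p = F, s = T, r = F, the left side is false but the right side is true.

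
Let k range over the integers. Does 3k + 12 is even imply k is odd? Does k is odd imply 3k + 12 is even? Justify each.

[⇒] This fails: k = 6 gives 3k + 12 = 30, which is even, but 6 is even, not odd.

[⇐] This also fails: k = 3 is odd, but 3k + 12 = 21 is odd, not even.

Both directions fail.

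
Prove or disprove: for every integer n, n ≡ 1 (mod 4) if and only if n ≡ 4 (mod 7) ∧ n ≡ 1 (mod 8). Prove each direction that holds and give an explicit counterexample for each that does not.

[⇒] This fails: n = 1 gives 1 ≡ 1 (mod 4) but 1 ≡ 1 (mod 7), so the conjunction on the right does not hold.

[⇐] Conversely, if n ≡ 4 (mod 7) and n ≡ 1 (mod 8), then by the Chinese remainder theorem n ≡ 25 (mod 56). Since 25 ≡ 1 (mod 4) and 4 ∣ 56, we get n ≡ 1 (mod 4).

Only the converse holds.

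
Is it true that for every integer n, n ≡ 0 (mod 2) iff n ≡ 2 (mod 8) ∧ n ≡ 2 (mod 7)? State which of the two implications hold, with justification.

The forward direction fails; the converse holds.

Forward direction. This fails: n = 0 gives 0 ≡ 0 (mod 2) but 0 ≡ 0 (mod 8), so the conjunction on the right does not hold.

Converse. If n ≡ 2 (mod 8) and n ≡ 2 (mod 7), then by the Chinese remainder theorem n ≡ 2 (mod 56). Since 2 ≡ 0 (mod 2) and 2 ∣ 56, we get n ≡ 0 (mod 2).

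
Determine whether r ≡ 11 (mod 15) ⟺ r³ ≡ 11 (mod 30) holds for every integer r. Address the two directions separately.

(⇒) This fails: take r = 26. Then 26 ≡ 11 (mod 15), but 26³ = 17576 ≡ 26 (mod 30), not 11.

(⇐) Conversely, the residues r modulo 30 with r³ ≡ 11 (mod 30) are exactly {11}, and each is ≡ 11 (mod 15).

The forward direction fails; the converse holds.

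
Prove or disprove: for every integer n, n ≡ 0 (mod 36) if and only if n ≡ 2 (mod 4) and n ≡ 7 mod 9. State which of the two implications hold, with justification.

(⇒) fails and (⇐) fails.

Forward direction. This fails: n = 0 gives 0 ≡ 0 (mod 36) but 0 ≡ 0 (mod 4), so the conjunction on the right does not hold.

Converse. This fails: n = 34 satisfies both congruences on the right (34 ≡ 2 mod 4 and 34 ≡ 7 mod 9) yet 34 ≡ 34 (mod 36), not 0.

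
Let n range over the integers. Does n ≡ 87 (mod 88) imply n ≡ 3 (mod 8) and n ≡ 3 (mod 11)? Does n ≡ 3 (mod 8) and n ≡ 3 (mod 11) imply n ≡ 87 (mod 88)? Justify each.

(⇒) This fails: n = 87 gives 87 ≡ 87 (mod 88) but 87 ≡ 7 (mod 8), so the conjunction on the right does not hold.

(⇐) This fails: n = 3 satisfies both congruences on the right (3 ≡ 3 mod 8 and 3 ≡ 3 mod 11) yet 3 ≡ 3 (mod 88), not 87.

Both directions fail.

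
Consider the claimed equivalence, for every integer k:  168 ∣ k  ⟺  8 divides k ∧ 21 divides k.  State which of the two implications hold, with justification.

Both directions hold.

[⇐] Suppose 8 ∣ k and 21 ∣ k. Any common multiple of 8 and 21 is a multiple of their lcm; here gcd(8, 21) = 1, so lcm(8, 21) = 8·21 = 168, so 168 ∣ k.

[⇒] If 168 ∣ k, write k = 168q. Since 168 = 21·8, k = 8·(21q), so 8 ∣ k; and since 168 = 8·21, k = 21·(8q), so 21 ∣ k.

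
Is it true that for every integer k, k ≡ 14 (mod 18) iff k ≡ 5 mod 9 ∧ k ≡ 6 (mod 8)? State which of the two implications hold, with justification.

(⇒) fails; (⇐) holds.

Forward direction. This fails: k = 32 gives 32 ≡ 14 (mod 18) but 32 ≡ 0 (mod 8), so the conjunction on the right does not hold.

Converse. If k ≡ 5 (mod 9) and k ≡ 6 (mod 8), then by the Chinese remainder theorem k ≡ 14 (mod 72). Since 14 ≡ 14 (mod 18) and 18 ∣ 72, we get k ≡ 14 (mod 18).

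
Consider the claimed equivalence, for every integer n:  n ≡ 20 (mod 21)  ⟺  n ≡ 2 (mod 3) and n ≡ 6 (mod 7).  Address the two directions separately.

(⇒) Suppose n ≡ 20 (mod 21); write n = 21j + 20. Since 3 ∣ 21, reducing mod 3 gives n ≡ 20 ≡ 2 (mod 3); since 7 ∣ 21, reducing mod 7 gives n ≡ 20 ≡ 6 (mod 7).

(⇐) Conversely, if n ≡ 2 (mod 3) and n ≡ 6 (mod 7), then by the Chinese remainder theorem n ≡ 20 (mod 21). This is exactly n ≡ 20 (mod 21).

Equivalent; both directions hold.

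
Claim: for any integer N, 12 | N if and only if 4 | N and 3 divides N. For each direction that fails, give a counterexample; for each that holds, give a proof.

(⇐) Suppose 4 ∣ N and 3 ∣ N. Any common multiple of 4 and 3 is a multiple of their lcm; here gcd(4, 3) = 1, so lcm(4, 3) = 4·3 = 12, so 12 ∣ N.

(⇒) If 12 ∣ N, write N = 12q. Since 12 = 3·4, N = 4·(3q), so 4 ∣ N; and since 12 = 4·3, N = 3·(4q), so 3 ∣ N.

The biconditional holds.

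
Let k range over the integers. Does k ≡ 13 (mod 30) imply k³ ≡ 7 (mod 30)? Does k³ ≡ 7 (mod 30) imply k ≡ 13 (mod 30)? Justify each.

[⇒] Suppose k ≡ 13 (mod 30). Write k = 30j + 13. Then (30j + 13)³ = 27000j³ + 35100j² + 15210j + 2197 = 30(900j³ + 1170j² + 507j + 73) + 7, so k³ ≡ 7 (mod 30).

[⇐] Conversely, suppose k³ ≡ 7 (mod 30). The only residue r in {0, …, 29} with r³ ≡ 7 (mod 30) is r = 13, so k ≡ 13 (mod 30).

Both directions hold; the statement is true.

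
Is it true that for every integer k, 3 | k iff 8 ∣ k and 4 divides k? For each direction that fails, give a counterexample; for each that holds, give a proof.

Neither direction holds.

[⇒] This fails: take k = 3. Certainly 3 ∣ 3, but 8 ∤ 3.

[⇐] This fails: take k = 8. Both 8 ∣ 8 and 4 ∣ 8, yet 8 is not a multiple of 3 (since 8 = 2·3 + 2), so 3 ∤ 8.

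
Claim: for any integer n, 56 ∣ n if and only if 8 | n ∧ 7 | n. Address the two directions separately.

(⟸) Suppose 8 ∣ n and 7 ∣ n. Any common multiple of 8 and 7 is a multiple of their lcm; here gcd(8, 7) = 1, so lcm(8, 7) = 8·7 = 56, so 56 ∣ n.

(⟹) If 56 ∣ n, write n = 56q. Since 56 = 7·8, n = 8·(7q), so 8 ∣ n; and since 56 = 8·7, n = 7·(8q), so 7 ∣ n.

Both directions hold.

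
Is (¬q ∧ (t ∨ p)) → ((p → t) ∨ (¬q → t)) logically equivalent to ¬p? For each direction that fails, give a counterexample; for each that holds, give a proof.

[⇒] This fails. Under t = T, p = T, q = F, the left side is true but the right side is false.

[⇐] Assume the antecedent. If t is true, the consequent reduces to true regardless of the other variables. If t is false, the antecedent forces (t = F, p = F, q = F) or (t = F, p = F, q = T), and the consequent holds there. Either way the consequent holds.

Not equivalent: only (⇐) holds.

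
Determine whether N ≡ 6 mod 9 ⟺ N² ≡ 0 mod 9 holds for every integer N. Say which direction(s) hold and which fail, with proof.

The forward direction holds; the converse fails.

(→) Suppose N ≡ 6 mod 9. Write N = 9j + 6. Then (9j + 6)² = 81j² + 108j + 36 = 9(9j² + 12j + 4) + 0, so N² ≡ 0 (mod 9).

(←) This fails: take N = 0. Then 0² = 0 ≡ 0 (mod 9), yet 0 ≡ 0 (mod 9), not 6.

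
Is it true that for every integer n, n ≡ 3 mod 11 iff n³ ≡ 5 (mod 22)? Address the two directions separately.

The forward direction fails; the converse holds.

(⇒) This fails: take n = 14. Then 14 ≡ 3 (mod 11), but 14³ = 2744 ≡ 16 (mod 22), not 5.

(⇐) Conversely, the residues r modulo 22 with r³ ≡ 5 (mod 22) are exactly {3}, and each is ≡ 3 (mod 11).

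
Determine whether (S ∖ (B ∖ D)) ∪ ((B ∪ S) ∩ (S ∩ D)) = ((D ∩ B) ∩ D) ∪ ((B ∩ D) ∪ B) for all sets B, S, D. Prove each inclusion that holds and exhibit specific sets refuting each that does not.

(⊆) fails and (⊇) fails.

(⟹) This inclusion fails. Take B = ∅, S = {1}, D = ∅; then 1 ∈ (S ∖ (B ∖ D)) ∪ ((B ∪ S) ∩ (S ∩ D)) but 1 ∉ ((D ∩ B) ∩ D) ∪ ((B ∩ D) ∪ B).

(⟸) This inclusion fails. Take B = {1}, S = ∅, D = ∅; then 1 ∈ ((D ∩ B) ∩ D) ∪ ((B ∩ D) ∪ B) but 1 ∉ (S ∖ (B ∖ D)) ∪ ((B ∪ S) ∩ (S ∩ D)).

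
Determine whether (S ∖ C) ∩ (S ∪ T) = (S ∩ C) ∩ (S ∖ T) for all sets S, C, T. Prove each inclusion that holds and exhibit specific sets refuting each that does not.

Forward inclusion. This inclusion fails. Take S = {1}, C = ∅, T = ∅; then 1 ∈ (S ∖ C) ∩ (S ∪ T) but 1 ∉ (S ∩ C) ∩ (S ∖ T).

Reverse inclusion. This inclusion fails. Take S = {1}, C = {1}, T = ∅; then 1 ∈ (S ∩ C) ∩ (S ∖ T) but 1 ∉ (S ∖ C) ∩ (S ∪ T).

(⊆) fails and (⊇) fails.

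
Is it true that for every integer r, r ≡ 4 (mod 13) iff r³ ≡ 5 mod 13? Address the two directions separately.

(⇒) fails and (⇐) fails.

(⇒) This fails: take r = 4. Then 4 ≡ 4 (mod 13), but 4³ = 64 ≡ 12 (mod 13), not 5.

(⇐) This fails: take r = 7. Then 7³ = 343 ≡ 5 (mod 13), yet 7 ≡ 7 (mod 13), not 4.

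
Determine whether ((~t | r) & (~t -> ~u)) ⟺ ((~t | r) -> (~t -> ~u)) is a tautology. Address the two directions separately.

(⇒) holds; (⇐) fails.

(→) Assume the antecedent. If t is true, (~t | r) -> (~t -> ~u) reduces to true regardless of the other variables. If t is false, the antecedent forces (r = F, t = F, u = F) or (r = T, t = F, u = F), and (~t | r) -> (~t -> ~u) holds there. Either way (~t | r) -> (~t -> ~u) holds.

(←) This fails. Under r = F, t = T, u = F, the left side is false but the right side is true.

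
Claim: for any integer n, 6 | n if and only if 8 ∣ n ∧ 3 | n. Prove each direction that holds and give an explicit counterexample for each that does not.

(→) This fails: take n = 6. Certainly 6 ∣ 6, but 8 ∤ 6.

(←) Suppose 8 ∣ n and 3 ∣ n. Any common multiple of 8 and 3 is a multiple of their lcm; here gcd(8, 3) = 1, so lcm(8, 3) = 8·3 = 24, so 24 ∣ n. Since 6 ∣ 24, it follows that 6 ∣ n.

Only the converse holds.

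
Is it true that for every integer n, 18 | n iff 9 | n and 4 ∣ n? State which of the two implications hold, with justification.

Not equivalent: only (⇐) holds.

(←) Suppose 9 ∣ n and 4 ∣ n. Any common multiple of 9 and 4 is a multiple of their lcm; here gcd(9, 4) = 1, so lcm(9, 4) = 9·4 = 36, so 36 ∣ n. Since 18 ∣ 36, it follows that 18 ∣ n.

(→) This fails: take n = 18. Certainly 18 ∣ 18, but 4 ∤ 18.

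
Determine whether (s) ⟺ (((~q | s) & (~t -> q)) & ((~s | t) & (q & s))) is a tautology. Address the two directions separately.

(⟹) This fails. Under q = F, s = T, t = F, the left side is true but the right side is false.

(⟸) Assume the antecedent. If q is true, the antecedent forces (q = T, s = T, t = T), and s holds there. If q is false, the antecedent cannot hold. Either way s holds.

(⇒) fails; (⇐) holds.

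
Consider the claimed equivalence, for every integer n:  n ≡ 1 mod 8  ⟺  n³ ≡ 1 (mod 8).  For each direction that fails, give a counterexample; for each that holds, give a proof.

[⇐] Suppose n³ ≡ 1 (mod 8). The only residue r in {0, …, 7} with r³ ≡ 1 (mod 8) is r = 1, so n ≡ 1 (mod 8).

[⇒] Suppose n ≡ 1 mod 8. Write n = 8j + 1. Then (8j + 1)³ = 512j³ + 192j² + 24j + 1 = 8(64j³ + 24j² + 3j) + 1, so n³ ≡ 1 (mod 8).

Both implications hold.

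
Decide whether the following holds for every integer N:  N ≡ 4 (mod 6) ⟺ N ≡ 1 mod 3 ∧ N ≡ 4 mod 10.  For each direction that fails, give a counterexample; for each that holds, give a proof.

The forward direction fails; the converse holds.

Forward direction. This fails: N = 10 gives 10 ≡ 4 (mod 6) but 10 ≡ 0 (mod 10), so the conjunction on the right does not hold.

Converse. If N ≡ 1 (mod 3) and N ≡ 4 (mod 10), then by the Chinese remainder theorem N ≡ 4 (mod 30). Since 4 ≡ 4 (mod 6) and 6 ∣ 30, we get N ≡ 4 (mod 6).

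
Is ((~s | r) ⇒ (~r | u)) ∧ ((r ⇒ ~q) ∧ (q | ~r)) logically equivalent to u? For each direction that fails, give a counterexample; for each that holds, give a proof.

(⇒) This fails. Under q = F, u = F, s = F, r = F, the left side is true but the right side is false.

(⇐) This fails. Under q = F, u = T, s = F, r = T, the left side is false but the right side is true.

Neither direction holds.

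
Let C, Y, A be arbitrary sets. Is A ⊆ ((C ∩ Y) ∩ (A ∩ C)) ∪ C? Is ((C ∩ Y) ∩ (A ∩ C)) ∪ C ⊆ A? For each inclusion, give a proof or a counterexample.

Forward inclusion. This inclusion fails. Take C = ∅, Y = ∅, A = {1}; then 1 ∈ A but 1 ∉ ((C ∩ Y) ∩ (A ∩ C)) ∪ C.

Reverse inclusion. This inclusion fails. Take C = {1}, Y = ∅, A = ∅; then 1 ∈ ((C ∩ Y) ∩ (A ∩ C)) ∪ C but 1 ∉ A.

Neither inclusion holds.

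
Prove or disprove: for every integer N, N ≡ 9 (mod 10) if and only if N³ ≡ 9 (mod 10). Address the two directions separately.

(⟸) Suppose N³ ≡ 9 (mod 10). The only residue r in {0, …, 9} with r³ ≡ 9 (mod 10) is r = 9, so N ≡ 9 (mod 10).

(⟹) Suppose N ≡ 9 (mod 10). Write N = 10j + 9. Then (10j + 9)³ = 1000j³ + 2700j² + 2430j + 729 = 10(100j³ + 270j² + 243j + 72) + 9, so N³ ≡ 9 (mod 10).

Equivalent; both directions hold.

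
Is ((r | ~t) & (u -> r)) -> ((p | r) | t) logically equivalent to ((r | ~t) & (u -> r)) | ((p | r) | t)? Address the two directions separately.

Both directions fail.

[⇒] This fails. Under t = F, r = F, u = T, p = F, the left side is true but the right side is false.

[⇐] This fails. Under t = F, r = F, u = F, p = F, the left side is false but the right side is true.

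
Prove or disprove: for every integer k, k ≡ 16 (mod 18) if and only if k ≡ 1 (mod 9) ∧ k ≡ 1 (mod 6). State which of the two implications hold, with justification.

(⇒) This fails: k = 16 gives 16 ≡ 16 (mod 18) but 16 ≡ 7 (mod 9), so the conjunction on the right does not hold.

(⇐) This fails: k = 1 satisfies both congruences on the right (1 ≡ 1 mod 9 and 1 ≡ 1 mod 6) yet 1 ≡ 1 (mod 18), not 16.

Both directions fail.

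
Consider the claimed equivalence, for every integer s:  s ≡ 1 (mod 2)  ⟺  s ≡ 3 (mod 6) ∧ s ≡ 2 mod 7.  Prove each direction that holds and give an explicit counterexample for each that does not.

(⇒) This fails: s = 1 gives 1 ≡ 1 (mod 2) but 1 ≡ 1 (mod 6), so the conjunction on the right does not hold.

(⇐) Conversely, if s ≡ 3 (mod 6) and s ≡ 2 (mod 7), then by the Chinese remainder theorem s ≡ 9 (mod 42). Since 9 ≡ 1 (mod 2) and 2 ∣ 42, we get s ≡ 1 (mod 2).

The forward direction fails; the converse holds.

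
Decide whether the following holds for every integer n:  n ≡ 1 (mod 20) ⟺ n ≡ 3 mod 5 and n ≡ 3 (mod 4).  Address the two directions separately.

(⟹) This fails: n = 1 gives 1 ≡ 1 (mod 20) but 1 ≡ 1 (mod 5), so the conjunction on the right does not hold.

(⟸) This fails: n = 3 satisfies both congruences on the right (3 ≡ 3 mod 5 and 3 ≡ 3 mod 4) yet 3 ≡ 3 (mod 20), not 1.

Neither direction holds.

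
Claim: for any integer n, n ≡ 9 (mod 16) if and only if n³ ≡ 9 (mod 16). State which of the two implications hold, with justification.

(→) Suppose n ≡ 9 (mod 16). Write n = 16j + 9. Then (16j + 9)³ = 4096j³ + 6912j² + 3888j + 729 = 16(256j³ + 432j² + 243j + 45) + 9, so n³ ≡ 9 (mod 16).

(←) Conversely, suppose n³ ≡ 9 (mod 16). The only residue r in {0, …, 15} with r³ ≡ 9 (mod 16) is r = 9, so n ≡ 9 (mod 16).

Equivalent; both directions hold.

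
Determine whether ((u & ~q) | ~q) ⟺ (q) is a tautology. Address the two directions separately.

(⇒) fails and (⇐) fails.

(→) This fails. Under q = F, u = F, the left side is true but the right side is false.

(←) This fails. Under q = T, u = F, the left side is false but the right side is true.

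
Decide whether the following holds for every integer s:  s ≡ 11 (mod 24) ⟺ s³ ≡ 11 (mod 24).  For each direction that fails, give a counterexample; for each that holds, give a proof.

(⇒) Suppose s ≡ 11 (mod 24). Write s = 24j + 11. Then (24j + 11)³ = 13824j³ + 19008j² + 8712j + 1331 = 24(576j³ + 792j² + 363j + 55) + 11, so s³ ≡ 11 (mod 24).

(⇐) Conversely, suppose s³ ≡ 11 (mod 24). The only residue r in {0, …, 23} with r³ ≡ 11 (mod 24) is r = 11, so s ≡ 11 (mod 24).

The biconditional holds.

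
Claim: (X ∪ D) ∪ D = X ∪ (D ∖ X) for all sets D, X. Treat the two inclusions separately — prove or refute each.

(⊆) Let x ∈ (X ∪ D) ∪ D. Then either x ∈ D and x ∉ X; or x ∈ X and x ∉ D; or x ∈ D ∩ X. In each case x ∈ X ∪ (D ∖ X), so (X ∪ D) ∪ D ⊆ X ∪ (D ∖ X).

(⊇) Let x ∈ X ∪ (D ∖ X). Then either x ∈ D and x ∉ X; or x ∈ X and x ∉ D; or x ∈ D ∩ X. In each case x ∈ (X ∪ D) ∪ D, so X ∪ (D ∖ X) ⊆ (X ∪ D) ∪ D.

Both inclusions hold; the sets are equal.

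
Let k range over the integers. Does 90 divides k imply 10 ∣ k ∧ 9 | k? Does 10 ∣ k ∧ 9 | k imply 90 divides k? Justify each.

Equivalent; both directions hold.

Forward direction. If 90 ∣ k, write k = 90q. Since 90 = 9·10, k = 10·(9q), so 10 ∣ k; and since 90 = 10·9, k = 9·(10q), so 9 ∣ k.

Converse. Suppose 10 ∣ k and 9 ∣ k. Any common multiple of 10 and 9 is a multiple of their lcm; here gcd(10, 9) = 1, so lcm(10, 9) = 10·9 = 90, so 90 ∣ k.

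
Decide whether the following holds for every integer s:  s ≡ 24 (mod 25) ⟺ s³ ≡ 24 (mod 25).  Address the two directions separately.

(⟹) Suppose s ≡ 24 (mod 25). Write s = 25j + 24. Then (25j + 24)³ = 15625j³ + 45000j² + 43200j + 13824 = 25(625j³ + 1800j² + 1728j + 552) + 24, so s³ ≡ 24 (mod 25).

(⟸) Conversely, suppose s³ ≡ 24 (mod 25). The only residue r in {0, …, 24} with r³ ≡ 24 (mod 25) is r = 24, so s ≡ 24 (mod 25).

Equivalent; both directions hold.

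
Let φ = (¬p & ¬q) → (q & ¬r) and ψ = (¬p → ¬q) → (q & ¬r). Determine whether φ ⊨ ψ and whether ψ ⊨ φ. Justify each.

[⇐] Assume the antecedent. If q is true, (¬p & ¬q) → (q & ¬r) reduces to true regardless of the other variables. If q is false, the antecedent cannot hold. Either way (¬p & ¬q) → (q & ¬r) holds.

[⇒] This fails. Under q = F, p = T, r = F, the left side is true but the right side is false.

Only the reverse direction holds.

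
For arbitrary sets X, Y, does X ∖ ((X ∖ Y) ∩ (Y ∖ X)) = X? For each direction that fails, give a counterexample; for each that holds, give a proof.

(⟹) Let x ∈ X ∖ ((X ∖ Y) ∩ (Y ∖ X)). Then either x ∈ X and x ∉ Y; or x ∈ X ∩ Y. In each case x ∈ X, so X ∖ ((X ∖ Y) ∩ (Y ∖ X)) ⊆ X.

(⟸) Let x ∈ X. Then either x ∈ X and x ∉ Y; or x ∈ X ∩ Y. In each case x ∈ X ∖ ((X ∖ Y) ∩ (Y ∖ X)), so X ⊆ X ∖ ((X ∖ Y) ∩ (Y ∖ X)).

The two sets are equal.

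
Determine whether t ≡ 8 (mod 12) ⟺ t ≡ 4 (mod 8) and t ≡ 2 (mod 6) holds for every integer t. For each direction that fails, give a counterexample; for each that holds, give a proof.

(⇒) This fails: t = 8 gives 8 ≡ 8 (mod 12) but 8 ≡ 0 (mod 8), so the conjunction on the right does not hold.

(⇐) Conversely, if t ≡ 4 (mod 8) and t ≡ 2 (mod 6), then by the Chinese remainder theorem t ≡ 20 (mod 24). Since 20 ≡ 8 (mod 12) and 12 ∣ 24, we get t ≡ 8 (mod 12).

The forward direction fails; the converse holds.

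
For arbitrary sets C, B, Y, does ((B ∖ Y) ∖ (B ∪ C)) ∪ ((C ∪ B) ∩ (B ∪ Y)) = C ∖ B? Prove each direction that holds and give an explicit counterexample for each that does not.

Neither inclusion holds.

Forward inclusion. This inclusion fails. Take C = ∅, B = {1}, Y = ∅; then 1 ∈ ((B ∖ Y) ∖ (B ∪ C)) ∪ ((C ∪ B) ∩ (B ∪ Y)) but 1 ∉ C ∖ B.

Reverse inclusion. This inclusion fails. Take C = {1}, B = ∅, Y = ∅; then 1 ∈ C ∖ B but 1 ∉ ((B ∖ Y) ∖ (B ∪ C)) ∪ ((C ∪ B) ∩ (B ∪ Y)).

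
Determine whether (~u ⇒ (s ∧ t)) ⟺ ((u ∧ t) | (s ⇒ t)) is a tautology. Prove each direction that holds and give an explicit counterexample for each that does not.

(⟹) This fails. Under s = T, t = F, u = T, the left side is true but the right side is false.

(⟸) This fails. Under s = F, t = F, u = F, the left side is false but the right side is true.

Both directions fail.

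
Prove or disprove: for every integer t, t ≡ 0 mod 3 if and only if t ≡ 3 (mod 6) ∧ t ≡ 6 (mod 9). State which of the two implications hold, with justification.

(⇒) This fails: t = 0 gives 0 ≡ 0 (mod 3) but 0 ≡ 0 (mod 6), so the conjunction on the right does not hold.

(⇐) Conversely, if t ≡ 3 (mod 6) and t ≡ 6 (mod 9), then by the Chinese remainder theorem t ≡ 15 (mod 18). Since 15 ≡ 0 (mod 3) and 3 ∣ 18, we get t ≡ 0 (mod 3).

Only the reverse direction holds.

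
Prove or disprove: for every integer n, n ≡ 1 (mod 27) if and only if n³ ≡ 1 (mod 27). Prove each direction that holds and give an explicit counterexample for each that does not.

Only the forward direction holds.

(→) Suppose n ≡ 1 (mod 27). Write n = 27j + 1. Then (27j + 1)³ = 19683j³ + 2187j² + 81j + 1 = 27(729j³ + 81j² + 3j) + 1, so n³ ≡ 1 (mod 27).

(←) This fails: take n = 10. Then 10³ = 1000 ≡ 1 (mod 27), yet 10 ≡ 10 (mod 27), not 1.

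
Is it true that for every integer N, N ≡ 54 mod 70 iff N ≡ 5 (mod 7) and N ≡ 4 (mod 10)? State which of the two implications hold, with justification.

Both implications hold.

(→) Suppose N ≡ 54 (mod 70); write N = 70j + 54. Since 7 ∣ 70, reducing mod 7 gives N ≡ 54 ≡ 5 (mod 7); since 10 ∣ 70, reducing mod 10 gives N ≡ 54 ≡ 4 (mod 10).

(←) Conversely, if N ≡ 5 (mod 7) and N ≡ 4 (mod 10), then by the Chinese remainder theorem N ≡ 54 (mod 70). This is exactly N ≡ 54 (mod 70).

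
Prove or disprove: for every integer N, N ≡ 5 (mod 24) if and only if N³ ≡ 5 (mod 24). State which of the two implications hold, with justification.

[⇒] Suppose N ≡ 5 (mod 24). Write N = 24j + 5. Then (24j + 5)³ = 13824j³ + 8640j² + 1800j + 125 = 24(576j³ + 360j² + 75j + 5) + 5, so N³ ≡ 5 (mod 24).

[⇐] Conversely, suppose N³ ≡ 5 (mod 24). The only residue r in {0, …, 23} with r³ ≡ 5 (mod 24) is r = 5, so N ≡ 5 (mod 24).

The biconditional holds.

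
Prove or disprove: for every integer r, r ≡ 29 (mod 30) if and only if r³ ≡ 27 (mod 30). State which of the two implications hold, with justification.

Both directions fail.

Forward direction. This fails: take r = 29. Then 29 ≡ 29 (mod 30), but 29³ = 24389 ≡ 29 (mod 30), not 27.

Converse. This fails: take r = 3. Then 3³ = 27 ≡ 27 (mod 30), yet 3 ≡ 3 (mod 30), not 29.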